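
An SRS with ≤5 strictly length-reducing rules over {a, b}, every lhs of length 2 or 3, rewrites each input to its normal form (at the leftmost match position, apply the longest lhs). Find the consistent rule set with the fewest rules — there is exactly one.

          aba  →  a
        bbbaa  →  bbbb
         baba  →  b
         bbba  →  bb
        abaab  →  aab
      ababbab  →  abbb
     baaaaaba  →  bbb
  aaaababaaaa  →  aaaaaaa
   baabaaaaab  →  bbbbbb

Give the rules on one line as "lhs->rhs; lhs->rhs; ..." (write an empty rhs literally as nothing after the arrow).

  | aba => a
  | bbbaa => bbbb
  | baba => bba => b
  | bbba => bb

aba->a; ba->; baa->bb; bab->bb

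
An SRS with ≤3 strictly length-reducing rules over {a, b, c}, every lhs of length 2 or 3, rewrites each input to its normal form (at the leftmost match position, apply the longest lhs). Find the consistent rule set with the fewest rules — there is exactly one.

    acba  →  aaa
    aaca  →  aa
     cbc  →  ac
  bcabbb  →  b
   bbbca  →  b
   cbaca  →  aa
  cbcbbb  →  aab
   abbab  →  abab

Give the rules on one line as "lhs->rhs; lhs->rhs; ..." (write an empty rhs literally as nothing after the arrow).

bb->b; ca->; cb->a

  | acba => aaa
  | aaca => aa
  | cbc => ac
  | bcabbb => bbbb => bbb => bb => b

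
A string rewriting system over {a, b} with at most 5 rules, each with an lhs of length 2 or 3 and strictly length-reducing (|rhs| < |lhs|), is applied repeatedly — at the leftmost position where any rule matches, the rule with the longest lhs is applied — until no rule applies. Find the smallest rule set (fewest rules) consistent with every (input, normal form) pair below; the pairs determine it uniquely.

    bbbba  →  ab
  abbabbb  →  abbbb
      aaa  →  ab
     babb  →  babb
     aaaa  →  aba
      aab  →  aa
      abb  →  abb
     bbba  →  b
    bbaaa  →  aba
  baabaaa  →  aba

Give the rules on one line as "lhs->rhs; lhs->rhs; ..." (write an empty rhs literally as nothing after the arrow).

  | bbbba => bbaa => aaa => ab
  | abbabbb => aaabbb => abbbb
  | aaa => ab
  | babb

aaa->ab; aab->aa; baa->b; bba->aa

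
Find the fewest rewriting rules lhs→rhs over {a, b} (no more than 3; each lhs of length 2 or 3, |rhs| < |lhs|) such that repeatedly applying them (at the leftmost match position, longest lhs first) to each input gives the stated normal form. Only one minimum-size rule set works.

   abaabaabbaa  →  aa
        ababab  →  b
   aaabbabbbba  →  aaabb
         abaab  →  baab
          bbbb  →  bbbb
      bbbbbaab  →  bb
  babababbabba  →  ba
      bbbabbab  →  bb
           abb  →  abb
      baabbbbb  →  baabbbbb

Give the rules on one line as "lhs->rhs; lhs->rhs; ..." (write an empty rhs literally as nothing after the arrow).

aba->ba; bba->

  | abaabaabbaa => baabaabbaa => babaabbaa => bbaabbaa => abbaa => aa
  | ababab => babab => bbab => b
  | aaabbabbbba => aaabbbba => aaabb
  | abaab => baab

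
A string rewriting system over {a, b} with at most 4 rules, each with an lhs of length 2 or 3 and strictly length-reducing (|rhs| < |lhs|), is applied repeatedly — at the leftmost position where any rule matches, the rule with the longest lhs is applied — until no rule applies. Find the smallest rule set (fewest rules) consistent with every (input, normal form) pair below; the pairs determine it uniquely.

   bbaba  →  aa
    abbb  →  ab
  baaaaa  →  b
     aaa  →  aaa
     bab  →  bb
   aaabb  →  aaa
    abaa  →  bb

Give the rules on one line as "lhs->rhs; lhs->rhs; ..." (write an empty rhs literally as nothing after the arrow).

aba->bb; abb->a; ba->b; bbb->a

  | bbaba => bbba => aa
  | abbb => ab
  | baaaaa => baaaa => baaa => baa => ba => b
  | aaa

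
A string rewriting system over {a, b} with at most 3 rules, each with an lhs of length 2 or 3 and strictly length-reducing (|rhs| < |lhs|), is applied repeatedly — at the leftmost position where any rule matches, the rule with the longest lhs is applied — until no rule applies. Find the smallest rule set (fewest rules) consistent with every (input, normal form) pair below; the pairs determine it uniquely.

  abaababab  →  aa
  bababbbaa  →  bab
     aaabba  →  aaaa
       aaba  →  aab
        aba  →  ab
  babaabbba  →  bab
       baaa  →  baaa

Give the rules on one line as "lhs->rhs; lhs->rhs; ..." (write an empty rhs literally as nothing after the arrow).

aba->ab; bb->; bbb->

  | abaababab => abababab => abbabab => aabab => aabb => aa
  | bababbbaa => babbbbaa => babaa => baba => bab
  | aaabba => aaaa
  | aaba => aab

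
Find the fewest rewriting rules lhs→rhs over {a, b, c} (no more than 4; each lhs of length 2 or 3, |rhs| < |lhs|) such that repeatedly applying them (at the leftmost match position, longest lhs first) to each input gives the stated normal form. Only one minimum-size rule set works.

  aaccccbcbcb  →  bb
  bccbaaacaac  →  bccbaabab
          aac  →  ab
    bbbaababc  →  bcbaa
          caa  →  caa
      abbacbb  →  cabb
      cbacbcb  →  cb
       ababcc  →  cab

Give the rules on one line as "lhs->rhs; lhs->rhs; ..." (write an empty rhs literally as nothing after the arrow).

  | aaccccbcbcb => abcccbcbcb => caccbcbcb => cbcbcbcb => bcbcb => bb
  | bccbaaacaac => bccbaabaac => bccbaabab
  | aac => ab
  | bbbaababc => bcaababc => bcaabca => bcacaa => bcbaa

abc->ca; ac->b; bbb->bc; cbc->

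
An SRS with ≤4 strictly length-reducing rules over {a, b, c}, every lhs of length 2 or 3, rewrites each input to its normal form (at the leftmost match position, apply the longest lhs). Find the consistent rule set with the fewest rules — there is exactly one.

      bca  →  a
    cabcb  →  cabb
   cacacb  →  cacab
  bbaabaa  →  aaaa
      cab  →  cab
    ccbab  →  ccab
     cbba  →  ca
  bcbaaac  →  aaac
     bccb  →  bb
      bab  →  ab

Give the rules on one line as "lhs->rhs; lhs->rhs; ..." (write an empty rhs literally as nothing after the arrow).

acb->ab; ba->a; bc->b

  | bca => ba => a
  | cabcb => cabb
  | cacacb => cacab
  | bbaabaa => baabaa => aabaa => aaaa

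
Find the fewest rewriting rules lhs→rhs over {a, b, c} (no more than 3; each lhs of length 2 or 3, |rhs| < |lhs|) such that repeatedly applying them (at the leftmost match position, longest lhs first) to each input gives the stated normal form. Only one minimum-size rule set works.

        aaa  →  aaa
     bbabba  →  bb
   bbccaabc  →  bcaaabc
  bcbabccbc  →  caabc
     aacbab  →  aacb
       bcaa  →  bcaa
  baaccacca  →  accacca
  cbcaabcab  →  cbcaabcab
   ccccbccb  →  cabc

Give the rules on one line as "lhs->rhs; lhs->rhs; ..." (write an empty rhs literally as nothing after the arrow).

  | aaa
  | bbabba => bbba => bb
  | bbccaabc => bcaaabc
  | bcbabccbc => bcbccbc => bccabc => caabc

ba->; bcc->ca; ccb->bc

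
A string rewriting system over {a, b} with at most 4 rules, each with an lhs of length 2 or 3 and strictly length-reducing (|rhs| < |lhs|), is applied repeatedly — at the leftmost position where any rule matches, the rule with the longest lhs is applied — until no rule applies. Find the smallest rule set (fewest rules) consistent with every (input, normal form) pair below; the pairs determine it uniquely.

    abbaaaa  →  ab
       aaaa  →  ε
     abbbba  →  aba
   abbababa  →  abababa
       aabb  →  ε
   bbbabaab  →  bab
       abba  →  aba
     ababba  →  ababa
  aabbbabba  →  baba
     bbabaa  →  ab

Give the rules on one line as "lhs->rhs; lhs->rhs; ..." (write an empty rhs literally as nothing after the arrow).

  | abbaaaa => abaaaa => abaa => ab
  | aaaa => aa => ε
  | abbbba => abbba => abba => aba
  | abbababa => abababa

aa->; abb->ab; bb->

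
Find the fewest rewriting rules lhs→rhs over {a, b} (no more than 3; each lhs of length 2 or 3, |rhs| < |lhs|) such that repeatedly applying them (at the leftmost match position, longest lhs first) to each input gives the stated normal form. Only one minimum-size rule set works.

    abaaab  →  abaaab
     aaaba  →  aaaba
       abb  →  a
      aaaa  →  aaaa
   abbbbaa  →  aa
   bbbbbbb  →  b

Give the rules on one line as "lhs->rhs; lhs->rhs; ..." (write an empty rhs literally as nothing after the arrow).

  | abaaab
  | aaaba
  | abb => a
  | aaaa

bb->; bba->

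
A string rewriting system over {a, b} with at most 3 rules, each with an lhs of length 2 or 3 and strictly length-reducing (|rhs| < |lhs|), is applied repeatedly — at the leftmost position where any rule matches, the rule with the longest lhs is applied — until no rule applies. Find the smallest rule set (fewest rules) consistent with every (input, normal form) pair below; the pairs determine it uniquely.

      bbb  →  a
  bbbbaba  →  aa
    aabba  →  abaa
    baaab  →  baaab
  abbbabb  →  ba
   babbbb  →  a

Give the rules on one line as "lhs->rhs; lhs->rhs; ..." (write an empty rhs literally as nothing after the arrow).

abb->ba; bab->; bbb->a

  | bbb => a
  | bbbbaba => ababa => aa
  | aabba => abaa
  | baaab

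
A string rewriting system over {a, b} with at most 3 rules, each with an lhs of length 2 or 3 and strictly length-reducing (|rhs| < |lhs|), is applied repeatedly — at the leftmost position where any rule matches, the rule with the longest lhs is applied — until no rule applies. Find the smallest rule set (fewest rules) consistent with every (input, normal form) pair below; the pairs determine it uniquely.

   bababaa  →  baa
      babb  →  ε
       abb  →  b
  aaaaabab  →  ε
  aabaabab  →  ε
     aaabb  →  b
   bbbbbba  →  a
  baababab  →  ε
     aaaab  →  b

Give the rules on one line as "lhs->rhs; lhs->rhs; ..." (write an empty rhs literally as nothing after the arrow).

  | bababaa => babaa => baa
  | babb => bb => ε
  | abb => b
  | aaaaabab => aaabab => abab => ab => ε

aab->b; ab->; bb->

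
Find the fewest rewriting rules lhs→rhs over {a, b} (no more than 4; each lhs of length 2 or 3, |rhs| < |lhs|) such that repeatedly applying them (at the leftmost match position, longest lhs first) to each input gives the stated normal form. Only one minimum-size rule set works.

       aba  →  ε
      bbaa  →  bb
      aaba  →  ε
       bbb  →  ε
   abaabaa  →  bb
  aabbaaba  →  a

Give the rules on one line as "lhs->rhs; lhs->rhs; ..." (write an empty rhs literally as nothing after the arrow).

  | aba => ba => ε
  | bbaa => bb
  | aaba => aba => ba => ε
  | bbb => ε

ab->b; ba->; baa->b; bbb->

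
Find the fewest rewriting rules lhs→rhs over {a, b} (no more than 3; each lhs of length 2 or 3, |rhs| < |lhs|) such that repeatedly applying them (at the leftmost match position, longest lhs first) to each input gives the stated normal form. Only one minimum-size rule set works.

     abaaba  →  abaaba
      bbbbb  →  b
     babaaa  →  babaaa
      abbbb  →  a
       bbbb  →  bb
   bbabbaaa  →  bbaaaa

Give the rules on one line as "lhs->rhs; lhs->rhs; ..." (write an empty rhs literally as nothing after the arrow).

  | abaaba
  | bbbbb => bbb => b
  | babaaa
  | abbbb => abb => a

abb->a; bbb->b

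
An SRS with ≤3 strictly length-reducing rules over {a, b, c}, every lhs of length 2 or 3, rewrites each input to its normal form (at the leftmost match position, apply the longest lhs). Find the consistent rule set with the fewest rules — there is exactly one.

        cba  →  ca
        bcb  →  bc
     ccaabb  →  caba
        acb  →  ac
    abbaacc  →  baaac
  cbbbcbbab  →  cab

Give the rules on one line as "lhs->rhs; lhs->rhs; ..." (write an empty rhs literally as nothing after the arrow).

  | cba => ca
  | bcb => bc
  | ccaabb => caabb => caba
  | acb => ac

abb->ba; cb->c; cc->c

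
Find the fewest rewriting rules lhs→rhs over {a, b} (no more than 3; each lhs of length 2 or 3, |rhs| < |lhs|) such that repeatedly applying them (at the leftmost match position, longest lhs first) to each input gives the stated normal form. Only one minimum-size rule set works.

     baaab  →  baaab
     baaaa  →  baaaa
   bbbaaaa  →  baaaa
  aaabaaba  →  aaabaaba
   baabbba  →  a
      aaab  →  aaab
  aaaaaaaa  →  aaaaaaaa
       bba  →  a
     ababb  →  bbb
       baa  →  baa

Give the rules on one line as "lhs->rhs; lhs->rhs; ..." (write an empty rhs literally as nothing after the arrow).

  | baaab
  | baaaa
  | bbbaaaa => baaaa
  | aaabaaba

abb->bb; bba->a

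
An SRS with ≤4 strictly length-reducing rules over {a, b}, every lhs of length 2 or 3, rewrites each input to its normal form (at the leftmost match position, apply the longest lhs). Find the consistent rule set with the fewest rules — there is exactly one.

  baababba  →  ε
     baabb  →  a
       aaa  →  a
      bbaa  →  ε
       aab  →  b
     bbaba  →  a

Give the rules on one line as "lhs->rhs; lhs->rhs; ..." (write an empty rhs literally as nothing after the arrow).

aa->; ba->; bb->

  | baababba => ababba => abba => aa => ε
  | baabb => abb => a
  | aaa => a
  | bbaa => aa => ε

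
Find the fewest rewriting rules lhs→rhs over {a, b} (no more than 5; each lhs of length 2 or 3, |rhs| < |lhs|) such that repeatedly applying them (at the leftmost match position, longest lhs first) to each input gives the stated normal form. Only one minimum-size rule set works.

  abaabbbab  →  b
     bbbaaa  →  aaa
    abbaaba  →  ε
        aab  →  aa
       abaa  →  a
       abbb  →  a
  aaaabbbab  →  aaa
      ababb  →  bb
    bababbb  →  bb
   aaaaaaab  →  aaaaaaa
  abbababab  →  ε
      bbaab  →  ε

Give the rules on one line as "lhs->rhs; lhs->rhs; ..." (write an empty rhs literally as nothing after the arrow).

ab->a; aba->; ba->b; bbb->

  | abaabbbab => abbbab => abbab => abab => b
  | bbbaaa => aaa
  | abbaaba => abaaba => aba => ε
  | aab => aa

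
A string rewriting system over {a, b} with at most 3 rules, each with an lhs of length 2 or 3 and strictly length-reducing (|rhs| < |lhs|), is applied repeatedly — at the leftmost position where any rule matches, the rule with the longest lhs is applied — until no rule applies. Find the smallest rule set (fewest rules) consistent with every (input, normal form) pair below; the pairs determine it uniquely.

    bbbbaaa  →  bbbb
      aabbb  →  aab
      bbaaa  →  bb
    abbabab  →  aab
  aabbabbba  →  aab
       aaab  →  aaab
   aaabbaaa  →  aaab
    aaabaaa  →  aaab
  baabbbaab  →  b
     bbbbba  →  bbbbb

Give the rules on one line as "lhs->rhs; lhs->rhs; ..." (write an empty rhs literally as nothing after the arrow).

  | bbbbaaa => bbbbaa => bbbba => bbbb
  | aabbb => aabb => aab
  | bbaaa => bbaa => bba => bb
  | abbabab => ababab => aab

abb->ab; ba->b; bab->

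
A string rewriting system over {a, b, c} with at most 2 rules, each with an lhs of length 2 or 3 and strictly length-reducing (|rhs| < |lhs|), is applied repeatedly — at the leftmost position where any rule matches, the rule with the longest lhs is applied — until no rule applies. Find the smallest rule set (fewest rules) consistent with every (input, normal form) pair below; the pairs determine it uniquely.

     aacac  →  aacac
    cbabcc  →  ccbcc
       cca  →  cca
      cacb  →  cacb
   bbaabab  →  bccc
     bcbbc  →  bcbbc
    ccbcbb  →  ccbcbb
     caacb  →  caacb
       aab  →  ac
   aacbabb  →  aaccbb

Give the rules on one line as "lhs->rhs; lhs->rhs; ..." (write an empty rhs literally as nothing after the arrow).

  | aacac
  | cbabcc => ccbcc
  | cca
  | cacb

ab->c; ba->c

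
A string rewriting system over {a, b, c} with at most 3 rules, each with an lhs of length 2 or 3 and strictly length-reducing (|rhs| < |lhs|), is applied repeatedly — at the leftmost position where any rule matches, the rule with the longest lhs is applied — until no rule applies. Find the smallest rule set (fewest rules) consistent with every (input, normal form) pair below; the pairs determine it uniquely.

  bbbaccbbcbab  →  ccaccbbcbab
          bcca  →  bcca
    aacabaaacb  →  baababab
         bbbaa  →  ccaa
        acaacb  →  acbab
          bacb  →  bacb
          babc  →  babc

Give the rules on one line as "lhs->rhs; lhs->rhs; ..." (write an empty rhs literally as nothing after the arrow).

  | bbbaccbbcbab => ccaccbbcbab
  | bcca
  | aacabaaacb => baabaaacb => baababab
  | bbbaa => ccaa

aac->ba; bbb->cc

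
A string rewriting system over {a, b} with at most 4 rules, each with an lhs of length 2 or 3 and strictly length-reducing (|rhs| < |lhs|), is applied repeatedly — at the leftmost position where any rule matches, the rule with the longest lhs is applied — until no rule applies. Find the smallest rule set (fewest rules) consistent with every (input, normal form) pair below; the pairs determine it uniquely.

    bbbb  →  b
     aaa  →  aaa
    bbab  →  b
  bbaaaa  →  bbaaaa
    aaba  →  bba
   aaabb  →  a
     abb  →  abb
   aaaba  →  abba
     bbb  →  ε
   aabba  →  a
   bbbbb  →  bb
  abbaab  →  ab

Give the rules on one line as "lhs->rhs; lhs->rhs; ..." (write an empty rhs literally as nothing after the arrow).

  | bbbb => b
  | aaa
  | bbab => b
  | bbaaaa

aab->bb; bab->; bbb->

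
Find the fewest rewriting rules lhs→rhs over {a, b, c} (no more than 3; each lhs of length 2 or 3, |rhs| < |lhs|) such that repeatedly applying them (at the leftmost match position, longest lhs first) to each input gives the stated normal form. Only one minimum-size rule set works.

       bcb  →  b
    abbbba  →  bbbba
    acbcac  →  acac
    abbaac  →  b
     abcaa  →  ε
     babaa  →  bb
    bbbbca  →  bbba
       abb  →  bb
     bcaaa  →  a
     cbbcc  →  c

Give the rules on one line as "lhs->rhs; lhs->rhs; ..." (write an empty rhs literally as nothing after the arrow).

aa->; ab->b; bc->

  | bcb => b
  | abbbba => bbbba
  | acbcac => acac
  | abbaac => bbaac => bbc => b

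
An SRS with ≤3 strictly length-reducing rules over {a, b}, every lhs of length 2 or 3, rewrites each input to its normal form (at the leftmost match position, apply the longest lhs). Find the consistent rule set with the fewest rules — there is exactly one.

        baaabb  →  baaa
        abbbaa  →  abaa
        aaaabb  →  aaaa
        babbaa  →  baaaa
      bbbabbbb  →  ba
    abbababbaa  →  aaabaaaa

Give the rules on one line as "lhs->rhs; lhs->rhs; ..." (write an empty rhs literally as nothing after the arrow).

  | baaabb => baaa
  | abbbaa => abaa
  | aaaabb => aaaa
  | babbaa => baaaa

bb->; bba->aa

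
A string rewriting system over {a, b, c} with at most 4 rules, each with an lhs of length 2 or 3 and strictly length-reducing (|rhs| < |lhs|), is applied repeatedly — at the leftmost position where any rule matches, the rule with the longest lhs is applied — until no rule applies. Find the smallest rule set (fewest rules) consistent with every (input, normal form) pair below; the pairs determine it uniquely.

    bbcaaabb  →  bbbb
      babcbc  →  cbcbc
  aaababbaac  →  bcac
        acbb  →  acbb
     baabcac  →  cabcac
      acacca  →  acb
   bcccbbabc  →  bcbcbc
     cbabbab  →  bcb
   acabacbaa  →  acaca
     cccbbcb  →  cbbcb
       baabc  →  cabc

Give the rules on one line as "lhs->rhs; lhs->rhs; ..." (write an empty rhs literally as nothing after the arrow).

aa->b; ba->c; cc->

  | bbcaaabb => bbcbabb => bbccbb => bbbb
  | babcbc => cbcbc
  | aaababbaac => bababbaac => cbabbaac => ccbbaac => bbaac => bcac
  | acbb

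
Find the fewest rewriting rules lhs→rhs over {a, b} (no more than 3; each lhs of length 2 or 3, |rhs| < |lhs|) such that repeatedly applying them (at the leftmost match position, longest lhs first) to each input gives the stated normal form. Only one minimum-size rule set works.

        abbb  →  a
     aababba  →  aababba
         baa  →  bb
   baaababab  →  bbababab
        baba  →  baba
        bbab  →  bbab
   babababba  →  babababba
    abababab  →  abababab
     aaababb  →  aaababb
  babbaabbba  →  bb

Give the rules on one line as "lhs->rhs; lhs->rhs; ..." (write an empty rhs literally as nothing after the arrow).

baa->bb; bbb->

  | abbb => a
  | aababba
  | baa => bb
  | baaababab => bbababab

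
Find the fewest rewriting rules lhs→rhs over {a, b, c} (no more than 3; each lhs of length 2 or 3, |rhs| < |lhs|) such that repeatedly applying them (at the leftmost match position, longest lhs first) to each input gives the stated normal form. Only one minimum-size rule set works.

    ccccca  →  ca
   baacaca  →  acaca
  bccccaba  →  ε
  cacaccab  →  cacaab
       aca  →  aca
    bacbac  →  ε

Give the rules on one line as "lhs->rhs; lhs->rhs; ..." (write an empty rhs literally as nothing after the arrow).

ba->; cc->

  | ccccca => ccca => ca
  | baacaca => acaca
  | bccccaba => bccaba => baba => ba => ε
  | cacaccab => cacaab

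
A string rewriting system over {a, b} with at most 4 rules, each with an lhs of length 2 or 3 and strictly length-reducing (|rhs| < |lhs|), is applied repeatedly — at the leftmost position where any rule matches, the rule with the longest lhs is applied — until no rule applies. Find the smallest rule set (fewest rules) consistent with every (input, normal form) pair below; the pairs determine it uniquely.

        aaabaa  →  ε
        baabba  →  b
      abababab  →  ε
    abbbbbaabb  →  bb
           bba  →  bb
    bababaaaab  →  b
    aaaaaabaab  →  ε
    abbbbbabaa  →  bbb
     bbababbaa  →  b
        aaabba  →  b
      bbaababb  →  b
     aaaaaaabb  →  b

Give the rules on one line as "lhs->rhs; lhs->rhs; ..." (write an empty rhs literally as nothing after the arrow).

aa->; ab->; ba->b; bab->aa

  | aaabaa => abaa => aa => ε
  | baabba => babba => aaba => ba => b
  | abababab => ababab => abab => ab => ε
  | abbbbbaabb => bbbbaabb => bbbbabb => bbbaab => bbbab => bbaa => bba => bb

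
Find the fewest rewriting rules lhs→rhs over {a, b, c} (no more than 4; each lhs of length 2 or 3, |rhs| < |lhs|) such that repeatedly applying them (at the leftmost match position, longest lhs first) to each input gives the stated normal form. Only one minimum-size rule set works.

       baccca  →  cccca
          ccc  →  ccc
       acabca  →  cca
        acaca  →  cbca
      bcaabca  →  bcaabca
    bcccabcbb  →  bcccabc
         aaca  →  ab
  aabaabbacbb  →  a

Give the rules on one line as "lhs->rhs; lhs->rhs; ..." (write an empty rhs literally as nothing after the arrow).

  | baccca => cccca
  | ccc
  | acabca => cbbca => cca
  | acaca => cbca

ac->a; aca->cb; ba->c; bb->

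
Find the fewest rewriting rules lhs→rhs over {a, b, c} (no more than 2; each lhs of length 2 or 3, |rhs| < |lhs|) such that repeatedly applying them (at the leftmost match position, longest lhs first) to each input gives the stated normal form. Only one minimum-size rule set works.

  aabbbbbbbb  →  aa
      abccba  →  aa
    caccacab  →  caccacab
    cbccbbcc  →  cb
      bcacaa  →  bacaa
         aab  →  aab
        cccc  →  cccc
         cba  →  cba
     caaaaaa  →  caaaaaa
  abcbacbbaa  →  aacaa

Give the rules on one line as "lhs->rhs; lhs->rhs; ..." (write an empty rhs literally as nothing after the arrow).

bb->; bc->b

  | aabbbbbbbb => aabbbbbb => aabbbb => aabb => aa
  | abccba => abcba => abba => aa
  | caccacab
  | cbccbbcc => cbcbbcc => cbbbcc => cbcc => cbc => cb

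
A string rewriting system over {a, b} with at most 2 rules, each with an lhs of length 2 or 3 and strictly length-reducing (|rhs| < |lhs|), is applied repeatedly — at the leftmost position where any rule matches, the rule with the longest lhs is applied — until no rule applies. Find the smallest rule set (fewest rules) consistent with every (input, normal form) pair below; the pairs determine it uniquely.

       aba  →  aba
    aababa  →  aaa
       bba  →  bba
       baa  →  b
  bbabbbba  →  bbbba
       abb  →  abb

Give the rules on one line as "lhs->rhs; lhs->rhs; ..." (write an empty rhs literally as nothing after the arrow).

  | aba
  | aababa => aaa
  | bba
  | baa => b

baa->b; bab->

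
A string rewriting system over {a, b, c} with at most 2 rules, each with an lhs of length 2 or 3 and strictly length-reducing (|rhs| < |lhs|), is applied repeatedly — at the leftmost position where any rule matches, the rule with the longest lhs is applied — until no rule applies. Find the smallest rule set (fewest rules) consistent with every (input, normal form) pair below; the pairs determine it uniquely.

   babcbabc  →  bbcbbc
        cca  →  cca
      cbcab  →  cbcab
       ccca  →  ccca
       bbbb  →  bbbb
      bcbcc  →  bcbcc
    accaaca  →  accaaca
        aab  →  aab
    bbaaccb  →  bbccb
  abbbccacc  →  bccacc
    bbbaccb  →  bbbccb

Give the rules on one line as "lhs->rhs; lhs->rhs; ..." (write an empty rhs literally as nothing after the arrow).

  | babcbabc => bbcbabc => bbcbbc
  | cca
  | cbcab
  | ccca

abb->; ba->b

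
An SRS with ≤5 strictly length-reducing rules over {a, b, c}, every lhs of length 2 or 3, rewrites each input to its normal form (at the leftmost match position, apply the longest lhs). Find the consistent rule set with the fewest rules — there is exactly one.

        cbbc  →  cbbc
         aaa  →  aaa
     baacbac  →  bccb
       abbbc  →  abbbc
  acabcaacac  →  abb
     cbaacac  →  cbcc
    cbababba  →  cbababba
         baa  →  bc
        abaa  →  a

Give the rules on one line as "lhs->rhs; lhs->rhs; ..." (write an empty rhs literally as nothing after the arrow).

aac->bb; abc->a; ac->; baa->bc

  | cbbc
  | aaa
  | baacbac => bccbac => bccb
  | abbbc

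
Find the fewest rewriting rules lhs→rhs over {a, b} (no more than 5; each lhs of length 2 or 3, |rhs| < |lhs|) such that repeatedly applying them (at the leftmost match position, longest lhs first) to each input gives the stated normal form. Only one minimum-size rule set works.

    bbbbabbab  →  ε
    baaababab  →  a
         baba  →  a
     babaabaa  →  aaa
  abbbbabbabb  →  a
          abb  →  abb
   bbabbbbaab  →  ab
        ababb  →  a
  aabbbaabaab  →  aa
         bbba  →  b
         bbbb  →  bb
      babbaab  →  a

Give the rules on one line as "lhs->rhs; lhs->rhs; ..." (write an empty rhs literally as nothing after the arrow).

aab->a; ba->; bab->ba; bbb->bb

  | bbbbabbab => bbbabbab => bbabbab => bbabab => bbaab => bab => ba => ε
  | baaababab => aababab => aabab => aab => a
  | baba => baa => a
  | babaabaa => baaabaa => aabaa => aaa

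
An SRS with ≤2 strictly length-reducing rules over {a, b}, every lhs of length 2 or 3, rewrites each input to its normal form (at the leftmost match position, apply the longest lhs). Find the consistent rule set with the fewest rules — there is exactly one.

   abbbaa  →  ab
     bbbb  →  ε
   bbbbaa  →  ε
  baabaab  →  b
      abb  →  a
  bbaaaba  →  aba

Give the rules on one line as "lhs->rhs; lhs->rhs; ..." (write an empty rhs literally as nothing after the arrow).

aa->; bb->

  | abbbaa => abaa => ab
  | bbbb => bb => ε
  | bbbbaa => bbaa => aa => ε
  | baabaab => bbaab => aab => b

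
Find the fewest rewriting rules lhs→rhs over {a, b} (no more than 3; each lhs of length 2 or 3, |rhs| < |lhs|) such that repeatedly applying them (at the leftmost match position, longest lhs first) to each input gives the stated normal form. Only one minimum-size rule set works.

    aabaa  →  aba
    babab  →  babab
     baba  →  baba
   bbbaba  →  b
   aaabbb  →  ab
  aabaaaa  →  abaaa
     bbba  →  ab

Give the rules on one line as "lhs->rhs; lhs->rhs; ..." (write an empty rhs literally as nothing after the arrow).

  | aabaa => bbaa => aba
  | babab
  | baba
  | bbbaba => bbaba => abba => aab => bb => b

aab->bb; bb->b; bba->ab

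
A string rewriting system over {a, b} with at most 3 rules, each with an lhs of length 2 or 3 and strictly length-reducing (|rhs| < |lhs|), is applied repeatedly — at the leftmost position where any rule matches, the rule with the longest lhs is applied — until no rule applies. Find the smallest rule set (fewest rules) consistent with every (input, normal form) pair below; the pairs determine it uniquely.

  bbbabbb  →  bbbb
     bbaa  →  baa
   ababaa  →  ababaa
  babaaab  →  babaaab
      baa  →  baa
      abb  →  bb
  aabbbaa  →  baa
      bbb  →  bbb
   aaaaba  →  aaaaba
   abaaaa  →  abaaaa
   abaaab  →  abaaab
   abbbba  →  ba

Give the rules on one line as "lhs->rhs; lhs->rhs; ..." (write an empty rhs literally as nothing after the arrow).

abb->bb; bba->ba

  | bbbabbb => bbabbb => babbb => bbbb
  | bbaa => baa
  | ababaa
  | babaaab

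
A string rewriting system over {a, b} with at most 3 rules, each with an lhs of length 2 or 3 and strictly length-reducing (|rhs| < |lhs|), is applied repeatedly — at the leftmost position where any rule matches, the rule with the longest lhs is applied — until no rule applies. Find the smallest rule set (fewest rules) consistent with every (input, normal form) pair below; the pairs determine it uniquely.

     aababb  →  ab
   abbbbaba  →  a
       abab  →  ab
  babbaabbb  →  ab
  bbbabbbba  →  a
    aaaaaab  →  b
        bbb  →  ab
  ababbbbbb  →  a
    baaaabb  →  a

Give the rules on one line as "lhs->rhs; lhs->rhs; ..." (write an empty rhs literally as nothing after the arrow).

  | aababb => bbabb => aabb => bbb => ab
  | abbbbaba => aabbaba => bbbaba => ababa => aba => a
  | abab => ab
  | babbaabbb => bbaabbb => aaabbb => babbb => bbb => ab

aa->b; ba->; bb->a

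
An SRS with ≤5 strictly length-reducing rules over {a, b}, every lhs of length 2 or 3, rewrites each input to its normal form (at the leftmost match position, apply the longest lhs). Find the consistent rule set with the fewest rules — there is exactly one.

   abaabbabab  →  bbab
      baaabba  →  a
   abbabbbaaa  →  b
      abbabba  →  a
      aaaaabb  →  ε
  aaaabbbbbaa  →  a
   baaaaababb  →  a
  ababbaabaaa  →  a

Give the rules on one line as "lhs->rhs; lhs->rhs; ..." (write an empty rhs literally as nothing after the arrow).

aa->b; aaa->; abb->a; bbb->

  | abaabbabab => abbbbabab => abbabab => aabab => bbab
  | baaabba => bbba => a
  | abbabbbaaa => aabbbaaa => bbbbaaa => baaa => b
  | abbabba => aabba => bbba => a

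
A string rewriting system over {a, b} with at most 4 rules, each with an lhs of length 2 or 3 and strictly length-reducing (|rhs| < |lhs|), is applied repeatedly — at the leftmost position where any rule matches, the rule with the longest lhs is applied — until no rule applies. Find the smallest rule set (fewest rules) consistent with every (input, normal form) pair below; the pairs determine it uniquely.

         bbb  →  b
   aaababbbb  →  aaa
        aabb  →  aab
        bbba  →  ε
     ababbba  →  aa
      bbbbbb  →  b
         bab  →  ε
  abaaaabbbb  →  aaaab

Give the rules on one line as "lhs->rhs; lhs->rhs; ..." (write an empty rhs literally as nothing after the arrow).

ba->; bab->ba; bb->b

  | bbb => bb => b
  | aaababbbb => aaababbb => aaababb => aaabab => aaaba => aaa
  | aabb => aab
  | bbba => bba => ba => ε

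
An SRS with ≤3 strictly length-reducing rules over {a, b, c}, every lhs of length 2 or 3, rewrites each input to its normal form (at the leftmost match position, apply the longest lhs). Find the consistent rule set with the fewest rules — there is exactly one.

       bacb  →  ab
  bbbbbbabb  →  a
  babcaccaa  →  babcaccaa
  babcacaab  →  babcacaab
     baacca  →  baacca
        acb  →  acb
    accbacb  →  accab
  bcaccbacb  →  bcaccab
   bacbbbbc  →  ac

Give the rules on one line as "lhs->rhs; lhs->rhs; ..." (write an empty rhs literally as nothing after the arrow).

  | bacb => ab
  | bbbbbbabb => bbbbabb => bbabb => abb => a
  | babcaccaa
  | babcacaab

bac->a; bb->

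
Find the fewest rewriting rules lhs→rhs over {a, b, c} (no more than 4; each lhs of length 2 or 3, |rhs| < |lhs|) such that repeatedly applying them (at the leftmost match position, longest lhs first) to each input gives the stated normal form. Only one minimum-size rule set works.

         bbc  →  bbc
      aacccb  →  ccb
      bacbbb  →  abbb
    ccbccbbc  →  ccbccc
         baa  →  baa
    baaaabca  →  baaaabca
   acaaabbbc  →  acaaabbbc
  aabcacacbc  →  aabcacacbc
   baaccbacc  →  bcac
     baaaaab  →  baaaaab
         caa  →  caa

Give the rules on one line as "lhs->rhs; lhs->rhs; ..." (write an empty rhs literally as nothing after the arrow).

aac->; bac->a; cbb->c

  | bbc
  | aacccb => ccb
  | bacbbb => abbb
  | ccbccbbc => ccbccc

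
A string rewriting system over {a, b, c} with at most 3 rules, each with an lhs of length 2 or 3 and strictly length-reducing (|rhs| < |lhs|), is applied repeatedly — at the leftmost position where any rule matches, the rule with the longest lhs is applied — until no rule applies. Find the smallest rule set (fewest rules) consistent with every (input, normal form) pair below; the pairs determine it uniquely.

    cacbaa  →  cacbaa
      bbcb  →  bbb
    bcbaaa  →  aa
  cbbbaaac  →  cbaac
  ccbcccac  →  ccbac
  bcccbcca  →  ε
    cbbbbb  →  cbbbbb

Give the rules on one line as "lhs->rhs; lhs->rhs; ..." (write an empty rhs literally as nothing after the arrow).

bba->; bc->b

  | cacbaa
  | bbcb => bbb
  | bcbaaa => bbaaa => aa
  | cbbbaaac => cbaac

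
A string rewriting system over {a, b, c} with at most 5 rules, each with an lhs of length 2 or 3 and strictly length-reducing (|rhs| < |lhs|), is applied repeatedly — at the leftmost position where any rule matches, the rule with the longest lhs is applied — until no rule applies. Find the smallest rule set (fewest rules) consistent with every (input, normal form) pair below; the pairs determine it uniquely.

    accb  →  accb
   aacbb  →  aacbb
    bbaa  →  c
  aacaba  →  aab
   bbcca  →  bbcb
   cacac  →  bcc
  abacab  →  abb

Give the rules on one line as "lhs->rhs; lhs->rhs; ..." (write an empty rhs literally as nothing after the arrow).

ba->; baa->ac; bca->bc; ca->b

  | accb
  | aacbb
  | bbaa => bac => c
  | aacaba => aabba => aab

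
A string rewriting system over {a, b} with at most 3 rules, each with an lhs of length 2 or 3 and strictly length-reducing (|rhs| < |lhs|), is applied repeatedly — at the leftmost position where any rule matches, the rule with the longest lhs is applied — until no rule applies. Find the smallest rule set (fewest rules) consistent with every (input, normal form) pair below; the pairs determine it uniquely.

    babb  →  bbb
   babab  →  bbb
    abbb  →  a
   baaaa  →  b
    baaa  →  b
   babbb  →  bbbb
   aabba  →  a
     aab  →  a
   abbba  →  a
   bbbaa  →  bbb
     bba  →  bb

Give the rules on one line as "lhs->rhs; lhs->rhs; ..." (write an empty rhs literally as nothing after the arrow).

aa->a; ab->a; ba->b

  | babb => bbb
  | babab => bbab => bbb
  | abbb => abb => ab => a
  | baaaa => baaa => baa => ba => b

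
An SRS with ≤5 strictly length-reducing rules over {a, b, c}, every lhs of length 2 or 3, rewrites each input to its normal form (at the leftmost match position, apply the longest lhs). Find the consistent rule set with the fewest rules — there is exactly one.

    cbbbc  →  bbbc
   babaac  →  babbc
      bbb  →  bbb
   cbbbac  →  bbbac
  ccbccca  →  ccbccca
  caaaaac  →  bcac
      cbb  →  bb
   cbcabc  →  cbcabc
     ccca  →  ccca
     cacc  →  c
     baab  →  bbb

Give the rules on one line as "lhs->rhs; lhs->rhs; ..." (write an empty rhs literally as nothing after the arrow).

  | cbbbc => bbbc
  | babaac => babbc
  | bbb
  | cbbbac => bbbac

aa->b; acc->; caa->ac; cbb->bb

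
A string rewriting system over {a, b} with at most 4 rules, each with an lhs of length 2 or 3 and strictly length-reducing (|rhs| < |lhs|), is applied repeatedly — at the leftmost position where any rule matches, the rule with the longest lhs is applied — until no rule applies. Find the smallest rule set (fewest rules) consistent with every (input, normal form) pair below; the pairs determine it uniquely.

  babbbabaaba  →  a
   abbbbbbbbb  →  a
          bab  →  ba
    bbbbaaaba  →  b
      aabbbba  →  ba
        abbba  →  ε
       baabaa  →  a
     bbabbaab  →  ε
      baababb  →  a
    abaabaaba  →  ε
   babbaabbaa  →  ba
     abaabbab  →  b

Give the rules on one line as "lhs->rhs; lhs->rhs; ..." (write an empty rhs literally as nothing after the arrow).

aa->; ab->; bab->ba; bb->a

  | babbbabaaba => babbabaaba => bababaaba => baabaaba => bbaaba => aaaba => aba => a
  | abbbbbbbbb => bbbbbbbb => abbbbbb => bbbbb => abbb => bb => a
  | bab => ba
  | bbbbaaaba => abbaaaba => baaaba => baba => baa => b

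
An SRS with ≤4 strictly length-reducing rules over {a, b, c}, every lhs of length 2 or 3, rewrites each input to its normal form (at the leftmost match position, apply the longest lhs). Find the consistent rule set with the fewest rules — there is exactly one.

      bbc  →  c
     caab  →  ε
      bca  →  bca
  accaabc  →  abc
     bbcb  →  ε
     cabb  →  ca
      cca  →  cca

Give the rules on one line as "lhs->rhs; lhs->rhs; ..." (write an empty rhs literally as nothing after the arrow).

  | bbc => c
  | caab => bb => ε
  | bca
  | accaabc => acbbc => abc

bb->; caa->b; cb->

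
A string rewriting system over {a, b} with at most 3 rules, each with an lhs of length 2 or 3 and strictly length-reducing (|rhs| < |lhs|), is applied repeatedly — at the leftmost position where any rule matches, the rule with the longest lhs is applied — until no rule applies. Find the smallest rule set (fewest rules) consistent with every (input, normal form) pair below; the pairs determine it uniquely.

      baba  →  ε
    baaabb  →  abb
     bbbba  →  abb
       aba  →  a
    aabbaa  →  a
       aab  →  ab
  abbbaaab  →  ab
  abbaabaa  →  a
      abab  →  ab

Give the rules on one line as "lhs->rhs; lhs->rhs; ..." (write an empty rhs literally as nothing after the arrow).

aa->a; ba->; bba->ab

  | baba => ba => ε
  | baaabb => aabb => abb
  | bbbba => bbab => abb
  | aba => a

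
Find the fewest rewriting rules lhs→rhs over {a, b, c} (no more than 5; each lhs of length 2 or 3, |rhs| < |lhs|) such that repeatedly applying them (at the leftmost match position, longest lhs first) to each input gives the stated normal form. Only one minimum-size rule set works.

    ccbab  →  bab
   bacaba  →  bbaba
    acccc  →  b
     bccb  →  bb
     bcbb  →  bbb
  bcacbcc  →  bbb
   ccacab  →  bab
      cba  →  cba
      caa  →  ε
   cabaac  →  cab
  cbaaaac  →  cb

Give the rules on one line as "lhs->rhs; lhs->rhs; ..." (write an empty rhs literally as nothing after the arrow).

  | ccbab => bab
  | bacaba => bbaba
  | acccc => bccc => bcc => bc => b
  | bccb => bcb => bb

aa->c; ac->b; bc->b; cc->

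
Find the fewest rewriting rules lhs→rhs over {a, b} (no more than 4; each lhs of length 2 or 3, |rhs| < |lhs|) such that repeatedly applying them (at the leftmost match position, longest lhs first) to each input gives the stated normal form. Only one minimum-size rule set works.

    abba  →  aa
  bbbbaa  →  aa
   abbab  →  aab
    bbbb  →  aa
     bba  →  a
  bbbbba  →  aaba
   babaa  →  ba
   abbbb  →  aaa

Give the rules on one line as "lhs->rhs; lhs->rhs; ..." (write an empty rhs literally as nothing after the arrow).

  | abba => abb => aa
  | bbbbaa => abbaa => abba => abb => aa
  | abbab => abbb => aab
  | bbbb => abb => aa

baa->; bb->a; bba->bb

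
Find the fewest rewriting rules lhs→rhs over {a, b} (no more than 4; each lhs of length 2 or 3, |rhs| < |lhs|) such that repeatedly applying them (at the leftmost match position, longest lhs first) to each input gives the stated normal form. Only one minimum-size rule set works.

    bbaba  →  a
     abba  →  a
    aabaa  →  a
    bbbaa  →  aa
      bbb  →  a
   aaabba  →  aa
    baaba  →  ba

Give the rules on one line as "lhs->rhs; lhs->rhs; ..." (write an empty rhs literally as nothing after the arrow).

ab->a; aba->bb; bb->a

  | bbaba => aaba => abb => ab => a
  | abba => aba => bb => a
  | aabaa => abba => aba => bb => a
  | bbbaa => abaa => bba => aa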